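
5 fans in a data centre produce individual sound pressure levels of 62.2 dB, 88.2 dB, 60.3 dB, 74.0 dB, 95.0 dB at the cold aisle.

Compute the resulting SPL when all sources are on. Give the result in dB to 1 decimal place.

95.9 dB

Converting to relative power and adding: 10^(62.2/10) + 10^(88.2/10) + 10^(60.3/10) + 10^(74.0/10) + 10^(95.0/10) = 3.851e+09.
Back to dB: 10·log₁₀ Σ = 95.9 dB.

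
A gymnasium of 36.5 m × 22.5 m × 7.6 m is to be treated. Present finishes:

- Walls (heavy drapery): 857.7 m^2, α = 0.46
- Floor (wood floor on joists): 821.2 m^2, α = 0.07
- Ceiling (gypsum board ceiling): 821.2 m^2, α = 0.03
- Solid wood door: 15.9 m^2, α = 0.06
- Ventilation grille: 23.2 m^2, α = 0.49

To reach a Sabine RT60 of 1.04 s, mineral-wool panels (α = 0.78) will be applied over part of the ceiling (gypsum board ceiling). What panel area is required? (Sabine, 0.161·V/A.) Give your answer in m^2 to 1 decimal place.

636.3

Summing Sᵢαᵢ: 394.542 + 57.484 + 24.636 + 0.954 + 11.368 → A₁ = 488.984 sabins.
Required A₂ = 0.161·6241.5/1.04 = 966.232 sabins.
Absorption to add: 966.232 − 488.984 = 477.248 sabins.
Each m^2 of panel replacing the ceiling (gypsum board ceiling) adds (0.78 − 0.03) = 0.75 sabins.
Area = ΔA/Δα = 477.248/0.75 = 636.3 m^2.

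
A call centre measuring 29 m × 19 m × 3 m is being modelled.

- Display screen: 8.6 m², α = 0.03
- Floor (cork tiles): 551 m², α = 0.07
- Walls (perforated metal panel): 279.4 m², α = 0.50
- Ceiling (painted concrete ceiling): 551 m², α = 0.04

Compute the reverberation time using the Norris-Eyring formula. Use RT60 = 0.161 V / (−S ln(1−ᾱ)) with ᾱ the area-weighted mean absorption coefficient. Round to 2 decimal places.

1.23 seconds

S = Σ Sᵢ = 1390.0 m².
Σ(Sᵢαᵢ) = 8.6·0.03 + 551·0.07 + 279.4·0.50 + 551·0.04 = 200.568.
ᾱ = 200.568 / 1390.0 = 0.1443.
−S·ln(1−ᾱ) = −1390.0 × ln(1 − 0.1443) = 216.611.
V = 29 × 19 × 3 = 1653 m³.
RT60 = 0.161 × 1653 / 216.611 = 1.23 s.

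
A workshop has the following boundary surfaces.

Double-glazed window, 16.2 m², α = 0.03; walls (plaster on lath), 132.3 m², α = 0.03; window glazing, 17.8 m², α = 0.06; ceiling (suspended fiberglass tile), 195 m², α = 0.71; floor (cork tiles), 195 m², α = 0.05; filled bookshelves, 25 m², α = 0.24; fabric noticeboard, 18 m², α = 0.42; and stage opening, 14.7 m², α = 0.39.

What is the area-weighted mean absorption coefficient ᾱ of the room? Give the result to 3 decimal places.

0.282

Total surface area S = 614.0 m².
A = 16.2×0.03 + 132.3×0.03 + 17.8×0.06 + 195×0.71 + 195×0.05 + 25×0.24 + 18×0.42 + 14.7×0.39 = 173.016 sabins.
ᾱ = A/S = 0.282.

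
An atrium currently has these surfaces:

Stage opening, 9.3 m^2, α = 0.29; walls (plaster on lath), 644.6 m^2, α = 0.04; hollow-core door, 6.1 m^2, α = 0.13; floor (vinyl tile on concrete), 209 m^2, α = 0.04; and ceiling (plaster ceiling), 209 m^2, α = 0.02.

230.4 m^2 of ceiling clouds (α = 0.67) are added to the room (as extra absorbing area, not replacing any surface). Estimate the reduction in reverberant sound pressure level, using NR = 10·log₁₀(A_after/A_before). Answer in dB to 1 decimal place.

6.7 dB

A_before = Σ Sᵢαᵢ = 9.3×0.29 + 644.6×0.04 + 6.1×0.13 + 209×0.04 + 209×0.02 = 41.814 sabins.
Treatment contributes 230.4·0.67 = 154.368 sabins.
A_after = 41.814 + 154.368 = 196.182 sabins.
NR = 10·log₁₀(196.182/41.814) = 6.7 dB.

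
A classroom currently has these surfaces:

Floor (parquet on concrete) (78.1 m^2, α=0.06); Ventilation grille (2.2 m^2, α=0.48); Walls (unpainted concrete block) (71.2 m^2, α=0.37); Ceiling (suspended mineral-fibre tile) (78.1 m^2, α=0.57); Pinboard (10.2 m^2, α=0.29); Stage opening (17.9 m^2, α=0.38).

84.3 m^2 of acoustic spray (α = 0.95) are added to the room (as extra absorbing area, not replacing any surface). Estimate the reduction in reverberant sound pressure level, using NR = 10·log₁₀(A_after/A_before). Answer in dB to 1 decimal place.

Summing Sᵢαᵢ: 4.686 + 1.056 + 26.344 + 44.517 + 2.958 + 6.802 → A_before = 86.363 sabins.
Added absorption = 84.3 × 0.95 = 80.085 sabins.
New total A_after = 166.448 sabins.
Reduction = 10 log₁₀(A_after/A_before) = 10 log₁₀(1.9273) = 2.8 dB.

2.8 dB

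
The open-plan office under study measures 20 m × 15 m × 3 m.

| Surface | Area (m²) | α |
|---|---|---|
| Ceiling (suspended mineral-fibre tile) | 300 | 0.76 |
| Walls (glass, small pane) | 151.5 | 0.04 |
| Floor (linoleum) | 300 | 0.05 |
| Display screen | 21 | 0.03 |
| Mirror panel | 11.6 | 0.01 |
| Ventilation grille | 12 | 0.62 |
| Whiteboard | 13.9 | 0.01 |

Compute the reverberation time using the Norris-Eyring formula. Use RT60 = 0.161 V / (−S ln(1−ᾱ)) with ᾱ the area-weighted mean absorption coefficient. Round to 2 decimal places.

S = Σ Sᵢ = 810.0 m².
Σ(Sᵢαᵢ) = 300×0.76 + 151.5×0.04 + 300×0.05 + 21×0.03 + 11.6×0.01 + 12×0.62 + 13.9×0.01 = 257.385.
ᾱ = 257.385 / 810.0 = 0.3178.
Eyring denominator: −S ln(1−ᾱ) = 309.770.
V = 20 × 15 × 3 = 900 m³.
RT60 = 0.161 × 900 / 309.770 = 0.47 s.

0.47 seconds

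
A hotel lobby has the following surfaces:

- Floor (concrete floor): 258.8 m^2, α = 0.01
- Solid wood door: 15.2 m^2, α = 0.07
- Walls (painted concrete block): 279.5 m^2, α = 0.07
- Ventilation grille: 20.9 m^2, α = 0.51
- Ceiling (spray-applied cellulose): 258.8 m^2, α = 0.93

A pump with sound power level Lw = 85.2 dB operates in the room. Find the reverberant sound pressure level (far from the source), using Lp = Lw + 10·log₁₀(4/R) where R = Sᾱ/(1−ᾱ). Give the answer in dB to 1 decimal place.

65.1 dB

Σ(Sᵢαᵢ) = 258.8·0.01 + 15.2·0.07 + 279.5·0.07 + 20.9·0.51 + 258.8·0.93 = 274.560; total area S = 833.2 m^2.
ᾱ = 274.560/833.2 = 0.3295; R = Sᾱ/(1−ᾱ) = 274.560/(1−0.3295) = 409.485 m^2.
Lp = 85.2 + 10·log₁₀(4/409.485) = 85.2 + (-20.10) = 65.1 dB.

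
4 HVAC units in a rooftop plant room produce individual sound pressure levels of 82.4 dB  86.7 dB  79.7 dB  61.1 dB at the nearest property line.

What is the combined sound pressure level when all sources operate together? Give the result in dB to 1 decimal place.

Σ 10^(Lᵢ/10) = 7.361e+08.
L_total = 10·log₁₀(7.361e+08) = 88.7 dB.

88.7 dB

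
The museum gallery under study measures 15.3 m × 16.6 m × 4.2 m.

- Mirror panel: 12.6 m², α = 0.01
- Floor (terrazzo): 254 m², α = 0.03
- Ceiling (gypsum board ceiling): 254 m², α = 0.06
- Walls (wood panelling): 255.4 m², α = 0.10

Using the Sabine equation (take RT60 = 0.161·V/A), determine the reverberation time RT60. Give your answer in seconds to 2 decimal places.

Total absorption A = 12.6·0.01 + 254·0.03 + 254·0.06 + 255.4·0.10
  = 0.126 + 7.620 + 15.240 + 25.540 = 48.526 m² sabins.
Volume V = 15.3 × 16.6 × 4.2 = 1066.716 m³.
Sabine: RT60 = 0.161 × 1066.716 / 48.526 = 3.54 s.

3.54 seconds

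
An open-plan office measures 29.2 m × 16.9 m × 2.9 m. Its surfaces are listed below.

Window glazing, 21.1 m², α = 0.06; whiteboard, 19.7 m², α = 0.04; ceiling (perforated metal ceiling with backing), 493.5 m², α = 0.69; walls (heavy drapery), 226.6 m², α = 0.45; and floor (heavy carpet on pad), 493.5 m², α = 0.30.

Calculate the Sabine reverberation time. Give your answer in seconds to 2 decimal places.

Summing Sᵢαᵢ: 1.266 + 0.788 + 340.515 + 101.970 + 148.050 → A = 592.589 sabins.
Volume V = 29.2 × 16.9 × 2.9 = 1431.092 m³.
T = 0.161 V/A = 0.161·1431.092/592.589 = 0.39 s.

0.39 s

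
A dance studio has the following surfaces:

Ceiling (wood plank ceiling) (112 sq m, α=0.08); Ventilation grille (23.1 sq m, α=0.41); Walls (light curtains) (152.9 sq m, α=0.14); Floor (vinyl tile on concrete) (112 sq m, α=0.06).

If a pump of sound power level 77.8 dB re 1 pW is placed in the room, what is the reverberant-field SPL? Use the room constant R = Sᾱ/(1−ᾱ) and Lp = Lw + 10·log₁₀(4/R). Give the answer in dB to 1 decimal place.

66.6 dB

A = 46.557 sabins; S = 400.0 sq m.
ᾱ = 0.1164, so room constant R = A/(1−ᾱ) = 52.690 sq m.
Lp = Lw + 10 log₁₀(4/R) = 77.8 -11.20 = 66.6 dB.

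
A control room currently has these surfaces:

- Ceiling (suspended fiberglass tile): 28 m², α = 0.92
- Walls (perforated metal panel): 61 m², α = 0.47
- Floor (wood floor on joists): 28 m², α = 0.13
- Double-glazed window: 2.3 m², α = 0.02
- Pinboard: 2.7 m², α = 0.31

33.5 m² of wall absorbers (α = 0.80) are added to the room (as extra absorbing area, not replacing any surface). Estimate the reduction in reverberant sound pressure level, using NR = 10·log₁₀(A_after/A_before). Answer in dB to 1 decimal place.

Summing Sᵢαᵢ: 25.760 + 28.670 + 3.640 + 0.046 + 0.837 → A_before = 58.953 sabins.
Treatment contributes 33.5·0.80 = 26.800 sabins.
New total A_after = 85.753 sabins.
Reduction = 10 log₁₀(A_after/A_before) = 10 log₁₀(1.4546) = 1.6 dB.

1.6 dB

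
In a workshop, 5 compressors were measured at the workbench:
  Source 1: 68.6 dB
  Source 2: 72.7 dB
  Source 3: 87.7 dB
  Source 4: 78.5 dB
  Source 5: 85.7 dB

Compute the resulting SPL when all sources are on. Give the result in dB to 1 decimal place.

90.2 dB

Converting to relative power and adding: 10^(68.6/10) + 10^(72.7/10) + 10^(87.7/10) + 10^(78.5/10) + 10^(85.7/10) = 1.057e+09.
Combined level = 10 log₁₀(1.057e+09) = 90.2 dB.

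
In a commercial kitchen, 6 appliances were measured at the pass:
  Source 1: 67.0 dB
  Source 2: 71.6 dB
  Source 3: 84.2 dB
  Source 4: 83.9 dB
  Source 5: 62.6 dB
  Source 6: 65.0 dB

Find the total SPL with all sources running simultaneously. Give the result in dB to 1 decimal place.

87.3 dB

Σ 10^(Lᵢ/10) = 5.329e+08.
Back to dB: 10·log₁₀ Σ = 87.3 dB.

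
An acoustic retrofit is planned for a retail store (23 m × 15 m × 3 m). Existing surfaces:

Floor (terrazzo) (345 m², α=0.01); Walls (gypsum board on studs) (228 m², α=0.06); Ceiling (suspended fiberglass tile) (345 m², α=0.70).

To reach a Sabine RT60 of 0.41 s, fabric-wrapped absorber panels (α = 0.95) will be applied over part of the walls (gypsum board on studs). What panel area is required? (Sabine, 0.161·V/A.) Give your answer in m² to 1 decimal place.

Total absorption A₁ = 345*0.01 + 228*0.06 + 345*0.70
  = 3.450 + 13.680 + 241.500 = 258.630 m² sabins.
V = 1035 m³. Target absorption A₂ = 0.161 × 1035 / 0.41 = 406.427 sabins.
Absorption to add: 406.427 − 258.630 = 147.797 sabins.
Net gain per m²: Δα = 0.95 − 0.06 = 0.89.
Area = ΔA/Δα = 147.797/0.89 = 166.1 m².

166.1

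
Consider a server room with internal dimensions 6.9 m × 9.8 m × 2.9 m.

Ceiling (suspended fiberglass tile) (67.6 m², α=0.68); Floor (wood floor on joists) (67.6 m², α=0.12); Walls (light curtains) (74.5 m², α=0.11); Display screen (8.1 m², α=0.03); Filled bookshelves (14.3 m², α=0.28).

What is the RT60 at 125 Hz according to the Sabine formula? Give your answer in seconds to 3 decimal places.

Total absorption A = 67.6·0.68 + 67.6·0.12 + 74.5·0.11 + 8.1·0.03 + 14.3·0.28
  = 45.968 + 8.112 + 8.195 + 0.243 + 4.004 = 66.522 m² sabins.
Room volume: 196.098 m³.
RT60 = 0.161 · V / A = 0.161 × 196.098 / 66.522 = 0.475 s.

0.475 sec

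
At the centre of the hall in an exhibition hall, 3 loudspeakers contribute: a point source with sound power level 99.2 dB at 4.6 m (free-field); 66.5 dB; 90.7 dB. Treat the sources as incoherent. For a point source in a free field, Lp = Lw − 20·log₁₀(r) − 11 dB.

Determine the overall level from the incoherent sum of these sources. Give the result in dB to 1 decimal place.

Source at 4.6 m: Lp = 99.2 − 20·log₁₀(4.6) − 11 = 74.9 dB.
Converting to relative power and adding: 10^(74.9/10) + 10^(66.5/10) + 10^(90.7/10) = 1.21e+09.
Combined level = 10 log₁₀(1.21e+09) = 90.8 dB.

90.8 dB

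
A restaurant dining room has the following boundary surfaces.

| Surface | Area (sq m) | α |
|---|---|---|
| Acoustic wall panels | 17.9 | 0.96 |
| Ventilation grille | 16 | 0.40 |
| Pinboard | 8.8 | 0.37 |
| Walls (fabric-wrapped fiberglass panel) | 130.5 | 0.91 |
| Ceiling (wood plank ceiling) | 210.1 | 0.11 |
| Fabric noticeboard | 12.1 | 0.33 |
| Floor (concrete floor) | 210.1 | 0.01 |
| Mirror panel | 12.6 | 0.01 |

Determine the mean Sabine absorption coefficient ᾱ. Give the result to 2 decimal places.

S = Σ Sᵢ = 17.9 + 16 + 8.8 + 130.5 + 210.1 + 12.1 + 210.1 + 12.6 = 618.1 sq m.
A = 17.9·0.96 + 16·0.40 + 8.8·0.37 + 130.5·0.91 + 210.1·0.11 + 12.1·0.33 + 210.1·0.01 + 12.6·0.01 = 174.926 sabins.
ᾱ = 174.926 / 618.1 = 0.28.

0.28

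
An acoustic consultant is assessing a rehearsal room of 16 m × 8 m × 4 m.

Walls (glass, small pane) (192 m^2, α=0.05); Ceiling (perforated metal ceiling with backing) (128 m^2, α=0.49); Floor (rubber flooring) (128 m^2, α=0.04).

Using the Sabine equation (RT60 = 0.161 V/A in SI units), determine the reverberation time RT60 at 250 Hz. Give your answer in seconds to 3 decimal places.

Summing Sᵢαᵢ: 9.600 + 62.720 + 5.120 → A = 77.440 sabins.
V = 16·8·4 = 512 m³.
T = 0.161 V/A = 0.161·512/77.440 = 1.064 s.

1.064 seconds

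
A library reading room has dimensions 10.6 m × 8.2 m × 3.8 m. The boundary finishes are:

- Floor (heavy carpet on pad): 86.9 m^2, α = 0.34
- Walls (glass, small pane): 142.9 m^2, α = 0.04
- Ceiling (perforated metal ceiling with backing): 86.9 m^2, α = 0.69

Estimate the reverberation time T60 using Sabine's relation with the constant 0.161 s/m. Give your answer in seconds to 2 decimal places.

0.56 s

Total absorption A = 86.9×0.34 + 142.9×0.04 + 86.9×0.69
  = 29.546 + 5.716 + 59.961 = 95.223 m^2 sabins.
V = 10.6·8.2·3.8 = 330.296 m³.
Sabine: RT60 = 0.161 × 330.296 / 95.223 = 0.56 s.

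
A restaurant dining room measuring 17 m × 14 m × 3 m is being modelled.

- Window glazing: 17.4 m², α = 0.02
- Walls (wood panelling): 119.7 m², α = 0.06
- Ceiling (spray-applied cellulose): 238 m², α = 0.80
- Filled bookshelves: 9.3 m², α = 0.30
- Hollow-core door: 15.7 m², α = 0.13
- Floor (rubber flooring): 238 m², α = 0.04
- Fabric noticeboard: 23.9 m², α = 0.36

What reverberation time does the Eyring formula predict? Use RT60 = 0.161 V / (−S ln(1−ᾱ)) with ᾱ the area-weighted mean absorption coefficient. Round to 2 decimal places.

0.43 s

Total surface area S = 17.4 + 119.7 + 238 + 9.3 + 15.7 + 238 + 23.9 = 662.0 m².
Absorption A = 17.4×0.02 + 119.7×0.06 + 238×0.80 + 9.3×0.30 + 15.7×0.13 + 238×0.04 + 23.9×0.36 = 220.885 sabins.
Mean coefficient ᾱ = A/S = 0.3337.
−S·ln(1−ᾱ) = −662.0 × ln(1 − 0.3337) = 268.782.
V = 17 × 14 × 3 = 714 m³.
RT60 = 0.161 × 714 / 268.782 = 0.43 s.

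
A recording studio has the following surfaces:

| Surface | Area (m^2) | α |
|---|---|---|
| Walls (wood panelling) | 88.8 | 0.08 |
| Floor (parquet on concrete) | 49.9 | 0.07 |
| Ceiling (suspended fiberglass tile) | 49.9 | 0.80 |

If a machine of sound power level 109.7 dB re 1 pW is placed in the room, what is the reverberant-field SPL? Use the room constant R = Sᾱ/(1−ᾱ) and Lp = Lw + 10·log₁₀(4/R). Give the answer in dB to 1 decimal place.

97.3 dB

A = 50.517 sabins; S = 188.6 m^2.
ᾱ = 50.517/188.6 = 0.2679; R = Sᾱ/(1−ᾱ) = 50.517/(1−0.2679) = 69.003 m^2.
Lp = 109.7 + 10·log₁₀(4/69.003) = 109.7 + (-12.37) = 97.3 dB.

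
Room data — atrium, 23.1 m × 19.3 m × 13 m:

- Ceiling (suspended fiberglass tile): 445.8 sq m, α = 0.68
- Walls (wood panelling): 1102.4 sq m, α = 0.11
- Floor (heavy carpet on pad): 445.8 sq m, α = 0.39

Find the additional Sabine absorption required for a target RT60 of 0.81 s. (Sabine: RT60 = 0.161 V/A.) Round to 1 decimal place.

553.7 sabins

Total absorption A₁ = 445.8×0.68 + 1102.4×0.11 + 445.8×0.39
  = 303.144 + 121.264 + 173.862 = 598.270 sq m sabins.
V = 5795.79 m³. Required absorption A₂ = 0.161 × 5795.79 / 0.81 = 1152.003 sabins.
ΔA = A₂ − A₁ = 1152.003 − 598.270 = 553.7 sabins.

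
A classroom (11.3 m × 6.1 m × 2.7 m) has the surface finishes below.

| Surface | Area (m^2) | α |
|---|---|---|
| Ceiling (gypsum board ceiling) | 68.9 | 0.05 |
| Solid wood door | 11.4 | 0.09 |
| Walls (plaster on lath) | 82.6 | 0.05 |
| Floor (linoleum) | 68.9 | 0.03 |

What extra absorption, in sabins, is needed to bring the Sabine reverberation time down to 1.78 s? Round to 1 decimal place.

6.2 sabins

Equivalent absorption area: A₁ = 68.9·0.05 + 11.4·0.09 + 82.6·0.05 + 68.9·0.03 = 10.668 m^2.
For T = 1.78 s, need A₂ = 0.161·V/T = 0.161·186.111/1.78 = 16.834 sabins.
Shortfall: 16.834 − 10.668 = 6.2 sabins.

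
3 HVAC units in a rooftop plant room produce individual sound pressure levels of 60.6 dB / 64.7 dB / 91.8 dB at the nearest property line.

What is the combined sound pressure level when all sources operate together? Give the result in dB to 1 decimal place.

91.8 dB

Σ 10^(Lᵢ/10) = 1.518e+09.
Combined level = 10 log₁₀(1.518e+09) = 91.8 dB.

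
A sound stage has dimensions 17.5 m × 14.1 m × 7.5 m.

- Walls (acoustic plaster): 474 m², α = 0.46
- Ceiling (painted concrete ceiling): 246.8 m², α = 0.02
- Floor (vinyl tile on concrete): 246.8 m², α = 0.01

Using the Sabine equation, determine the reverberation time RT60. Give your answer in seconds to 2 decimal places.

1.32 sec

Equivalent absorption area: A = 474*0.46 + 246.8*0.02 + 246.8*0.01 = 225.444 m².
Room volume: 1850.625 m³.
Sabine: RT60 = 0.161 × 1850.625 / 225.444 = 1.32 s.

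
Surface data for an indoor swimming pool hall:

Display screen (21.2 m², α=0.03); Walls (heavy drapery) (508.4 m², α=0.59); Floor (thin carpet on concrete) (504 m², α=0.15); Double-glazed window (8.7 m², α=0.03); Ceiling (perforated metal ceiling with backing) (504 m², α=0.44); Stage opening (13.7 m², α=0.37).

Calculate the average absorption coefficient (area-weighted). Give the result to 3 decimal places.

S = Σ Sᵢ = 21.2 + 508.4 + 504 + 8.7 + 504 + 13.7 = 1560.0 m².
Σ(Sᵢαᵢ) = 21.2*0.03 + 508.4*0.59 + 504*0.15 + 8.7*0.03 + 504*0.44 + 13.7*0.37 = 603.282.
ᾱ = A/S = 0.387.

0.387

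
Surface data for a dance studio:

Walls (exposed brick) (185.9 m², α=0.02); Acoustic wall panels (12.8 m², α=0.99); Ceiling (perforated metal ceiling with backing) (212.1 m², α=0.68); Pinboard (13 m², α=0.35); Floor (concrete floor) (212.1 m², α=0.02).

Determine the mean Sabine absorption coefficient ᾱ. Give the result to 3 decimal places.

0.266

Total surface area S = 635.9 m².
A = 185.9*0.02 + 12.8*0.99 + 212.1*0.68 + 13*0.35 + 212.1*0.02 = 169.410 sabins.
ᾱ = 169.410 / 635.9 = 0.266.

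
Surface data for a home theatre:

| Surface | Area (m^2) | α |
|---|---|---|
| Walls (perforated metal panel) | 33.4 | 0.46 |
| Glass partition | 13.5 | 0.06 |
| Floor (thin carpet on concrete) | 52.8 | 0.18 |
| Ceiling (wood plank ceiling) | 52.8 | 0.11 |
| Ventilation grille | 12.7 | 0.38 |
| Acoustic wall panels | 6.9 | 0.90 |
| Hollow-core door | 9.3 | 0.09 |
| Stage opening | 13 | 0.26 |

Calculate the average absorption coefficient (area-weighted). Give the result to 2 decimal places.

Total surface area S = 194.4 m^2.
Weighted sum Σ Sα = 46.739.
ᾱ = A/S = 0.24.

0.24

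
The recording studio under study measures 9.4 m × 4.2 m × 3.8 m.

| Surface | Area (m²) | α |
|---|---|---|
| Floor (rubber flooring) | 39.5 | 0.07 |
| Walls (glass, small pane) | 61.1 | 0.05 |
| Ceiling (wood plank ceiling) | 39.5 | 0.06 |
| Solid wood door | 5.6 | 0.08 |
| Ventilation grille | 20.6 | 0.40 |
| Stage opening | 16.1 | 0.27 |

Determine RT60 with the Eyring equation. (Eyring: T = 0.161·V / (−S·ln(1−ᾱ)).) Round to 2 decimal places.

Total surface area S = 39.5 + 61.1 + 39.5 + 5.6 + 20.6 + 16.1 = 182.4 m².
Absorption A = 39.5·0.07 + 61.1·0.05 + 39.5·0.06 + 5.6·0.08 + 20.6·0.40 + 16.1·0.27 = 21.225 sabins.
ᾱ = 21.225 / 182.4 = 0.1164.
Eyring denominator: −S ln(1−ᾱ) = 22.572.
V = 9.4 × 4.2 × 3.8 = 150.024 m³.
RT60 = 0.161 × 150.024 / 22.572 = 1.07 s.

1.07 sec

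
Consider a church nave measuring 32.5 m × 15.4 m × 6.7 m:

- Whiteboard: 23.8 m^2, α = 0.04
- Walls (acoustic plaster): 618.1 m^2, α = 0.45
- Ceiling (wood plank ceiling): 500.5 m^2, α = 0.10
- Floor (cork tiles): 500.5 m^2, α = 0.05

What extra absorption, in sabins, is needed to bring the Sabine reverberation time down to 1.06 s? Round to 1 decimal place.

155.2 sabins

Equivalent absorption area: A₁ = 23.8·0.04 + 618.1·0.45 + 500.5·0.10 + 500.5·0.05 = 354.172 m^2.
V = 3353.35 m³. Required absorption A₂ = 0.161 × 3353.35 / 1.06 = 509.330 sabins.
Shortfall: 509.330 − 354.172 = 155.2 sabins.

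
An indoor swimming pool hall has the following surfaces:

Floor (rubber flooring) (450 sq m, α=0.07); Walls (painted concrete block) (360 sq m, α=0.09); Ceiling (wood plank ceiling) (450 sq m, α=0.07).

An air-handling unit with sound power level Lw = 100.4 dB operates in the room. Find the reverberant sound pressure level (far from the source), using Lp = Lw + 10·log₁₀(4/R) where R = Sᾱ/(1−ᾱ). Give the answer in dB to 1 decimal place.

Σ(Sᵢαᵢ) = 450×0.07 + 360×0.09 + 450×0.07 = 95.400; total area S = 1260.0 sq m.
ᾱ = 95.400/1260.0 = 0.0757; R = Sᾱ/(1−ᾱ) = 95.400/(1−0.0757) = 103.213 sq m.
Lp = 100.4 + 10·log₁₀(4/103.213) = 100.4 + (-14.12) = 86.3 dB.

86.3 dB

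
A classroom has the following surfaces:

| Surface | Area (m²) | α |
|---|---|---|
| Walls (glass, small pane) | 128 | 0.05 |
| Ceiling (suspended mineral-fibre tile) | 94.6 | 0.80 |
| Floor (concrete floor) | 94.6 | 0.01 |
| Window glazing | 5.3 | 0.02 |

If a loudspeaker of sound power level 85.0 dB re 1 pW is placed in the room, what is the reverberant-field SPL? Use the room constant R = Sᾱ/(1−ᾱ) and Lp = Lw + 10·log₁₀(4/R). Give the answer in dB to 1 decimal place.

70.5 dB

A = 83.132 sabins; S = 322.5 m².
ᾱ = 0.2578, so room constant R = A/(1−ᾱ) = 112.008 m².
Lp = Lw + 10 log₁₀(4/R) = 85.0 -14.47 = 70.5 dB.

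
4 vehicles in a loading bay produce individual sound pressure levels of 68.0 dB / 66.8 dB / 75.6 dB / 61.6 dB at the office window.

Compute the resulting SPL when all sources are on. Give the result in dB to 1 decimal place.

76.9 dB

Σ 10^(Lᵢ/10) = 4.885e+07.
L_total = 10·log₁₀(4.885e+07) = 76.9 dB.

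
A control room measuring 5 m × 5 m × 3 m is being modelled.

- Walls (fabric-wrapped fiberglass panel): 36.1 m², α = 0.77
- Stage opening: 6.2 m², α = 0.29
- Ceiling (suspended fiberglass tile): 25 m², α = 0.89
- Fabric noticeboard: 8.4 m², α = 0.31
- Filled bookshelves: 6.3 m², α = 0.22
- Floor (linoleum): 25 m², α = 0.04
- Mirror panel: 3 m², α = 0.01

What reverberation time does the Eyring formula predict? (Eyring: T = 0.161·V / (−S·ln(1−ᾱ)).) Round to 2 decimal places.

0.15 seconds

S = Σ Sᵢ = 110.0 m².
Σ(Sᵢαᵢ) = 36.1×0.77 + 6.2×0.29 + 25×0.89 + 8.4×0.31 + 6.3×0.22 + 25×0.04 + 3×0.01 = 56.865.
ᾱ = 56.865 / 110.0 = 0.5170.
−S·ln(1−ᾱ) = −110.0 × ln(1 − 0.5170) = 80.051.
V = 5 × 5 × 3 = 75 m³.
T = 0.161·V/[−S·ln(1−ᾱ)] = 0.161·75/80.051 = 0.15 s.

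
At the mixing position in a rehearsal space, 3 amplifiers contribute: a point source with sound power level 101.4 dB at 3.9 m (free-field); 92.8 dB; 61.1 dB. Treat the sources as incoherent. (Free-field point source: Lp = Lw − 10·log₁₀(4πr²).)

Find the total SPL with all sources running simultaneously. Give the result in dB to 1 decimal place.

Source at 3.9 m: Lp = 101.4 − 10·log₁₀(4π·3.9²) = 101.4 − 10·log₁₀(191.134) = 78.6 dB.
Σ 10^(Lᵢ/10) = 1.979e+09.
L_total = 10·log₁₀(1.979e+09) = 93.0 dB.

93.0 dB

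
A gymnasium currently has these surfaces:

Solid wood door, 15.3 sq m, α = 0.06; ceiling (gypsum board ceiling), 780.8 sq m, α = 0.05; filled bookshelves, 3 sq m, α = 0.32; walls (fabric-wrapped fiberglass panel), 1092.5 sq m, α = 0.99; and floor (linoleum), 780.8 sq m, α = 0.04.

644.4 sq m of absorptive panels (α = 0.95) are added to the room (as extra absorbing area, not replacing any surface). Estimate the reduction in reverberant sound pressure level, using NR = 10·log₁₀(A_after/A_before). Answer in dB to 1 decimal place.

1.8 dB

Equivalent absorption area: A_before = 15.3*0.06 + 780.8*0.05 + 3*0.32 + 1092.5*0.99 + 780.8*0.04 = 1153.725 sq m.
Added absorption = 644.4 × 0.95 = 612.180 sabins.
New total A_after = 1765.905 sabins.
Reduction = 10 log₁₀(A_after/A_before) = 10 log₁₀(1.5306) = 1.8 dB.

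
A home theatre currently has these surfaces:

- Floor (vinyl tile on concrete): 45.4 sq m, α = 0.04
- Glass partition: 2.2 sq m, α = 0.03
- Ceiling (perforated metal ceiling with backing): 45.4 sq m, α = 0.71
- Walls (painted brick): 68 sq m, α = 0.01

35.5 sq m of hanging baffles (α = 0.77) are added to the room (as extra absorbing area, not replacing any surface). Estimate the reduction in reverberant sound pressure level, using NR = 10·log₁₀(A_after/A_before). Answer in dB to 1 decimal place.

Equivalent absorption area: A_before = 45.4×0.04 + 2.2×0.03 + 45.4×0.71 + 68×0.01 = 34.796 sq m.
Treatment contributes 35.5·0.77 = 27.335 sabins.
New total A_after = 62.131 sabins.
Reduction = 10 log₁₀(A_after/A_before) = 10 log₁₀(1.7856) = 2.5 dB.

2.5 dB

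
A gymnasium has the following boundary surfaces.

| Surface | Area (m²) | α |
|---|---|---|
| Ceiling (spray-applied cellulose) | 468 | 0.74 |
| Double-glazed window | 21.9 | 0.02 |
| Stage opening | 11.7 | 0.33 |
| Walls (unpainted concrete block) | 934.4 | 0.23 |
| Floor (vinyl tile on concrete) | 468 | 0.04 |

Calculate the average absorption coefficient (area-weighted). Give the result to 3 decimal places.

0.307

S = Σ Sᵢ = 468 + 21.9 + 11.7 + 934.4 + 468 = 1904.0 m².
Σ(Sᵢαᵢ) = 468·0.74 + 21.9·0.02 + 11.7·0.33 + 934.4·0.23 + 468·0.04 = 584.251.
ᾱ = A/S = 0.307.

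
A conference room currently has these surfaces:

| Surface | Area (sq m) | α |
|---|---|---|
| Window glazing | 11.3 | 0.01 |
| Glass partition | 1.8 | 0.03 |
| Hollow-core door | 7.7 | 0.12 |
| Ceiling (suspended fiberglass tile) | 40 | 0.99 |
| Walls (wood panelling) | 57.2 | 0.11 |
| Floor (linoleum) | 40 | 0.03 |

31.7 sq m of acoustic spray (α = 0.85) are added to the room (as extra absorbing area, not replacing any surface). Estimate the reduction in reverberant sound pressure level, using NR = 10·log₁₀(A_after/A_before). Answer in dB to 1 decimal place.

Summing Sᵢαᵢ: 0.113 + 0.054 + 0.924 + 39.600 + 6.292 + 1.200 → A_before = 48.183 sabins.
Treatment contributes 31.7·0.85 = 26.945 sabins.
A_after = 48.183 + 26.945 = 75.128 sabins.
NR = 10·log₁₀(75.128/48.183) = 1.9 dB.

1.9 dB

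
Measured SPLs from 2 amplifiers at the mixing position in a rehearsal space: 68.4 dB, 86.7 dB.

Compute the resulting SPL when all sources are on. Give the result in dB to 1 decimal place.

86.8 dB

Sum in the linear (power) domain: Σ 10^(Lᵢ/10) = 10^(68.4/10) + 10^(86.7/10) = 4.747e+08.
L_total = 10·log₁₀(4.747e+08) = 86.8 dB.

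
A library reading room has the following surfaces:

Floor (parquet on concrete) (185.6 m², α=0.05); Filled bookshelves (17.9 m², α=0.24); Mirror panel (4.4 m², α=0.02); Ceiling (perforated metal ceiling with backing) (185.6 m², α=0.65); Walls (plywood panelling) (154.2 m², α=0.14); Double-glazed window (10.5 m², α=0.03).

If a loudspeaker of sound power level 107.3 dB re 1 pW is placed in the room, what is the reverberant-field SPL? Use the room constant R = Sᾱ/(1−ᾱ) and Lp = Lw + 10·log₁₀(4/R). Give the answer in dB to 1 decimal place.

90.0 dB

A = 156.207 sabins; S = 558.2 m².
ᾱ = 156.207/558.2 = 0.2798; R = Sᾱ/(1−ᾱ) = 156.207/(1−0.2798) = 216.894 m².
Lp = Lw + 10 log₁₀(4/R) = 107.3 -17.34 = 90.0 dB.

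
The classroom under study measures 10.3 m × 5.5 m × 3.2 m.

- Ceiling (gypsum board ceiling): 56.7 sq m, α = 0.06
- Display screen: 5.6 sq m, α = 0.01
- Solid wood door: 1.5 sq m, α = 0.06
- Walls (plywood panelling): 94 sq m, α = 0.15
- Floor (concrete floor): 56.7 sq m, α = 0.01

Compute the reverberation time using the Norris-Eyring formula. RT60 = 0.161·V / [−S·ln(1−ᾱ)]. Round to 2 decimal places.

1.53 seconds

Total surface area S = 56.7 + 5.6 + 1.5 + 94 + 56.7 = 214.5 sq m.
Absorption A = 56.7·0.06 + 5.6·0.01 + 1.5·0.06 + 94·0.15 + 56.7·0.01 = 18.215 sabins.
ᾱ = 18.215 / 214.5 = 0.0849.
Eyring denominator: −S ln(1−ᾱ) = 19.031.
V = 10.3 × 5.5 × 3.2 = 181.28 m³.
RT60 = 0.161 × 181.28 / 19.031 = 1.53 s.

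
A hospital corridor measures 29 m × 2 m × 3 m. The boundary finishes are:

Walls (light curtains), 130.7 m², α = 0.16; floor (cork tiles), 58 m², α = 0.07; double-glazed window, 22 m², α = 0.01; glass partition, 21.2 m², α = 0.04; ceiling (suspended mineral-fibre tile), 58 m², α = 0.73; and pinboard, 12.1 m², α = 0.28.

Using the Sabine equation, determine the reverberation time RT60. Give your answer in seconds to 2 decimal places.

Summing Sᵢαᵢ: 20.912 + 4.060 + 0.220 + 0.848 + 42.340 + 3.388 → A = 71.768 sabins.
V = 29·2·3 = 174 m³.
RT60 = 0.161 · V / A = 0.161 × 174 / 71.768 = 0.39 s.

0.39 sec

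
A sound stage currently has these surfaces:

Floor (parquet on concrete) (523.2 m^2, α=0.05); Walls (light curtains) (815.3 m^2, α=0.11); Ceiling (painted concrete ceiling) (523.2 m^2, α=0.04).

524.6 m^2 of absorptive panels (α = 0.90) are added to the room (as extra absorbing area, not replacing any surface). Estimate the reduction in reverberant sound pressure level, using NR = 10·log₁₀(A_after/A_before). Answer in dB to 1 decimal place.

Total absorption A_before = 523.2×0.05 + 815.3×0.11 + 523.2×0.04
  = 26.160 + 89.683 + 20.928 = 136.771 m^2 sabins.
Added absorption = 524.6 × 0.90 = 472.140 sabins.
A_after = 136.771 + 472.140 = 608.911 sabins.
NR = 10·log₁₀(608.911/136.771) = 6.5 dB.

6.5 dB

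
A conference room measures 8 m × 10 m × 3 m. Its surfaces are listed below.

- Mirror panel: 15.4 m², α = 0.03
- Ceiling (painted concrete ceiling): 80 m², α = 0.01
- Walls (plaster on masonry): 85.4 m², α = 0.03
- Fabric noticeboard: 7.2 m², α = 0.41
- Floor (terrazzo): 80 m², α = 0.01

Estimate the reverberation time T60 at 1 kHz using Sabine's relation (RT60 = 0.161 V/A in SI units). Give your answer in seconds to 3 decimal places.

5.100 seconds

Total absorption A = 15.4*0.03 + 80*0.01 + 85.4*0.03 + 7.2*0.41 + 80*0.01
  = 0.462 + 0.800 + 2.562 + 2.952 + 0.800 = 7.576 m² sabins.
Room volume: 240 m³.
Sabine: RT60 = 0.161 × 240 / 7.576 = 5.100 s.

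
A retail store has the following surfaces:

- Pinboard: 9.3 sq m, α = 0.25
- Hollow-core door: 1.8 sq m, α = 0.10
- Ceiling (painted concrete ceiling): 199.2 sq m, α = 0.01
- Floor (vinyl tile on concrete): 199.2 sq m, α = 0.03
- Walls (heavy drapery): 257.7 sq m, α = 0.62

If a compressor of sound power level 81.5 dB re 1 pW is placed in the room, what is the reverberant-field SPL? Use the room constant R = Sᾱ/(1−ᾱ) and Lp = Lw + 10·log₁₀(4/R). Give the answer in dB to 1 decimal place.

63.9 dB

Σ(Sᵢαᵢ) = 9.3·0.25 + 1.8·0.10 + 199.2·0.01 + 199.2·0.03 + 257.7·0.62 = 170.247; total area S = 667.2 sq m.
ᾱ = 0.2552, so room constant R = A/(1−ᾱ) = 228.581 sq m.
Lp = 81.5 + 10·log₁₀(4/228.581) = 81.5 + (-17.57) = 63.9 dB.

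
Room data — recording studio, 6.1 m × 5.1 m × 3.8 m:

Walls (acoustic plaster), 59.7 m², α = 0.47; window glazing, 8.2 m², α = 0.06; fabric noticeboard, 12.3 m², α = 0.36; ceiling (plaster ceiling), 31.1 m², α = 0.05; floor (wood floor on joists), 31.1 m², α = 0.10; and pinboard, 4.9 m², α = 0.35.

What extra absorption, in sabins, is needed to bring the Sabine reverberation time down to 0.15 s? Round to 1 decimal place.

87.5 sabins

A₁ = Σ Sᵢαᵢ = 59.7*0.47 + 8.2*0.06 + 12.3*0.36 + 31.1*0.05 + 31.1*0.10 + 4.9*0.35 = 39.359 sabins.
For T = 0.15 s, need A₂ = 0.161·V/T = 0.161·118.218/0.15 = 126.887 sabins.
Additional absorption ΔA = 126.887 − 39.359 = 87.5 sabins.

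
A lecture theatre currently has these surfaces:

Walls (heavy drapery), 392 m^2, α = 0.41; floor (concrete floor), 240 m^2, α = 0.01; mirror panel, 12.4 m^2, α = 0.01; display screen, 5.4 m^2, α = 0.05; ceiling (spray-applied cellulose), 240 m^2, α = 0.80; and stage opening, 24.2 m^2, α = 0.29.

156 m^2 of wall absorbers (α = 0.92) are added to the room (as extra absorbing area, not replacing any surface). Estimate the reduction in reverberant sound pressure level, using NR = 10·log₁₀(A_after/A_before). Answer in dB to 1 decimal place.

Equivalent absorption area: A_before = 392*0.41 + 240*0.01 + 12.4*0.01 + 5.4*0.05 + 240*0.80 + 24.2*0.29 = 362.532 m^2.
Added absorption = 156 × 0.92 = 143.520 sabins.
A_after = 362.532 + 143.520 = 506.052 sabins.
Reduction = 10 log₁₀(A_after/A_before) = 10 log₁₀(1.3959) = 1.4 dB.

1.4 dB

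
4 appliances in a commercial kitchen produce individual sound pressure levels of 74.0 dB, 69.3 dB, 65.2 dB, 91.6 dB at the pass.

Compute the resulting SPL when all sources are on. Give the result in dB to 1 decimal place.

Sum in the linear (power) domain: Σ 10^(Lᵢ/10) = 10^(74.0/10) + 10^(69.3/10) + 10^(65.2/10) + 10^(91.6/10) = 1.482e+09.
L_total = 10·log₁₀(1.482e+09) = 91.7 dB.

91.7 dB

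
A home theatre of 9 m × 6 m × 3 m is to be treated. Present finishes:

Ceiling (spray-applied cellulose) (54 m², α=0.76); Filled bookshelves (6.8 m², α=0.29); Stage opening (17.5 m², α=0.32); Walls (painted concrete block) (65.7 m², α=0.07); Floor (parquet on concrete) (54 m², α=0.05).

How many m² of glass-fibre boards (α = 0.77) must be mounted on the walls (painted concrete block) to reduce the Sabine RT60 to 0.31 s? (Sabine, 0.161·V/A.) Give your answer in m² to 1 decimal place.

40.3

A₁ = Σ Sᵢαᵢ = 54·0.76 + 6.8·0.29 + 17.5·0.32 + 65.7·0.07 + 54·0.05 = 55.911 sabins.
Required A₂ = 0.161·162/0.31 = 84.135 sabins.
Absorption to add: 84.135 − 55.911 = 28.224 sabins.
Net gain per m²: Δα = 0.77 − 0.07 = 0.70.
Area = ΔA/Δα = 28.224/0.70 = 40.3 m².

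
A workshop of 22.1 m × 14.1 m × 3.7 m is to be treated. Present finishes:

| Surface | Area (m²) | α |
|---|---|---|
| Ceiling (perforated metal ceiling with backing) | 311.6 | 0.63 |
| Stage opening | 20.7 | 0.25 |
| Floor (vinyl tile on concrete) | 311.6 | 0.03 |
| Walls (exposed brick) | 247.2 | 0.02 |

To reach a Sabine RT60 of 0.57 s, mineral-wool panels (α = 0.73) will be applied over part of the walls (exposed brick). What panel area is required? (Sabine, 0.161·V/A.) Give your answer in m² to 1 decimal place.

154.8

Equivalent absorption area: A₁ = 311.6*0.63 + 20.7*0.25 + 311.6*0.03 + 247.2*0.02 = 215.775 m².
V = 1152.957 m³. Target absorption A₂ = 0.161 × 1152.957 / 0.57 = 325.660 sabins.
Absorption to add: 325.660 − 215.775 = 109.885 sabins.
Net gain per m²: Δα = 0.73 − 0.02 = 0.71.
Panel area = 109.885 / 0.71 = 154.8 m².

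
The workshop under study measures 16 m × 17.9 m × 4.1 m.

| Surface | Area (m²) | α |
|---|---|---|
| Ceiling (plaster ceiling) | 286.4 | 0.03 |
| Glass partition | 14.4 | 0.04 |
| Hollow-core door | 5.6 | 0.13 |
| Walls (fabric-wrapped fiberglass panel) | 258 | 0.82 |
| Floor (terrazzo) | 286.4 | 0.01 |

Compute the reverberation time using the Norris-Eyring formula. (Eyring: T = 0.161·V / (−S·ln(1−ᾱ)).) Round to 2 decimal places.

0.73 s

S = Σ Sᵢ = 850.8 m².
Σ(Sᵢαᵢ) = 286.4·0.03 + 14.4·0.04 + 5.6·0.13 + 258·0.82 + 286.4·0.01 = 224.320.
ᾱ = 224.320 / 850.8 = 0.2637.
−S·ln(1−ᾱ) = −850.8 × ln(1 − 0.2637) = 260.445.
V = 16 × 17.9 × 4.1 = 1174.24 m³.
RT60 = 0.161 × 1174.24 / 260.445 = 0.73 s.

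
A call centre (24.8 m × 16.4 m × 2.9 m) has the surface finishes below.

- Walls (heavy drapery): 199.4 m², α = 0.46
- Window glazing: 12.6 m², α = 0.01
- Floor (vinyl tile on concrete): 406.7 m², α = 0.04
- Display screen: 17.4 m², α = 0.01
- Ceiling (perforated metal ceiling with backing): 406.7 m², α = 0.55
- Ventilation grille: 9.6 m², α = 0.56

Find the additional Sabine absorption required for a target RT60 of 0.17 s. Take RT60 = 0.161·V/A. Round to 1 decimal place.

779.7 sabins

Total absorption A₁ = 199.4*0.46 + 12.6*0.01 + 406.7*0.04 + 17.4*0.01 + 406.7*0.55 + 9.6*0.56
  = 91.724 + 0.126 + 16.268 + 0.174 + 223.685 + 5.376 = 337.353 m² sabins.
For T = 0.17 s, need A₂ = 0.161·V/T = 0.161·1179.488/0.17 = 1117.045 sabins.
Shortfall: 1117.045 − 337.353 = 779.7 sabins.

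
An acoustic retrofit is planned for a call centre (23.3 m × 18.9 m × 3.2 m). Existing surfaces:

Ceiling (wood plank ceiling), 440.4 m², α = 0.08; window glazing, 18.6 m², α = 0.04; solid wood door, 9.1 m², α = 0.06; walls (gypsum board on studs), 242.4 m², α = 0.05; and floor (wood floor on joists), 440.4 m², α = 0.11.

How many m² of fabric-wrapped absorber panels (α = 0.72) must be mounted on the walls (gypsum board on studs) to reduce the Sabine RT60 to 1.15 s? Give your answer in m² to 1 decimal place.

Equivalent absorption area: A₁ = 440.4×0.08 + 18.6×0.04 + 9.1×0.06 + 242.4×0.05 + 440.4×0.11 = 97.086 m².
Required A₂ = 0.161·1409.184/1.15 = 197.286 sabins.
ΔA needed = 197.286 − 97.086 = 100.200 sabins.
Each m² of panel replacing the walls (gypsum board on studs) adds (0.72 − 0.05) = 0.67 sabins.
Area = ΔA/Δα = 100.200/0.67 = 149.6 m².

149.6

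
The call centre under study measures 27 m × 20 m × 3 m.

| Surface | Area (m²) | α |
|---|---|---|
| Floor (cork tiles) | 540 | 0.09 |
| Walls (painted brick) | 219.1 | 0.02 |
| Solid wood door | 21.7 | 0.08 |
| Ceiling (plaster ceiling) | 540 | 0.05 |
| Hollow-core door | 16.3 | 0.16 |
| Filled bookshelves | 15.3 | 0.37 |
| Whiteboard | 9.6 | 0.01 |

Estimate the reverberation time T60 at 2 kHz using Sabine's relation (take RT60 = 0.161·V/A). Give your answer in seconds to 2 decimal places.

2.90 s

Equivalent absorption area: A = 540·0.09 + 219.1·0.02 + 21.7·0.08 + 540·0.05 + 16.3·0.16 + 15.3·0.37 + 9.6·0.01 = 90.083 m².
Volume V = 27 × 20 × 3 = 1620 m³.
Sabine: RT60 = 0.161 × 1620 / 90.083 = 2.90 s.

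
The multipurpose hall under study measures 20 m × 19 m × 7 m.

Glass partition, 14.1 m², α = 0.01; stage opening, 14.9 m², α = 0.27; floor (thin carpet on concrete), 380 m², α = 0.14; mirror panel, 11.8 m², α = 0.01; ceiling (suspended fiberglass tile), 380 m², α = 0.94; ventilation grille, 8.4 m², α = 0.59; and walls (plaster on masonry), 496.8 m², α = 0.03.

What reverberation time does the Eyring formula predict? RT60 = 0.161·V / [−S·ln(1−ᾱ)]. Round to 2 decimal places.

Total surface area S = 14.1 + 14.9 + 380 + 11.8 + 380 + 8.4 + 496.8 = 1306.0 m².
Σ(Sᵢαᵢ) = 14.1·0.01 + 14.9·0.27 + 380·0.14 + 11.8·0.01 + 380·0.94 + 8.4·0.59 + 496.8·0.03 = 434.542.
ᾱ = 434.542 / 1306.0 = 0.3327.
Eyring denominator: −S ln(1−ᾱ) = 528.297.
V = 20 × 19 × 7 = 2660 m³.
T = 0.161·V/[−S·ln(1−ᾱ)] = 0.161·2660/528.297 = 0.81 s.

0.81 seconds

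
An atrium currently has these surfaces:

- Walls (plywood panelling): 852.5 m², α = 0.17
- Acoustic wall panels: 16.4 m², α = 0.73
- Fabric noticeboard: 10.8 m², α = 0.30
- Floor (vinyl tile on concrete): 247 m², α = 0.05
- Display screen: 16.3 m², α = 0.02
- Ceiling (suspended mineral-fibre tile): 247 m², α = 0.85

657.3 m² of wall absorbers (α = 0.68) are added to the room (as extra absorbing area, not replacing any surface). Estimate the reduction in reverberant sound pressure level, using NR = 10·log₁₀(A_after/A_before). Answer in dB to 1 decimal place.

Equivalent absorption area: A_before = 852.5×0.17 + 16.4×0.73 + 10.8×0.30 + 247×0.05 + 16.3×0.02 + 247×0.85 = 382.763 m².
Added absorption = 657.3 × 0.68 = 446.964 sabins.
A_after = 382.763 + 446.964 = 829.727 sabins.
Reduction = 10 log₁₀(A_after/A_before) = 10 log₁₀(2.1677) = 3.4 dB.

3.4 dB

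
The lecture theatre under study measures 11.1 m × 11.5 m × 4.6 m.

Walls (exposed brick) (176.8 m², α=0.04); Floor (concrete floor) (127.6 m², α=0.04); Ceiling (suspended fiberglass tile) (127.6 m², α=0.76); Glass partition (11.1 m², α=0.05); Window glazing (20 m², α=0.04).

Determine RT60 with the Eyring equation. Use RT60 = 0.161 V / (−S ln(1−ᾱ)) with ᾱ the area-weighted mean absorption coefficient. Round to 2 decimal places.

0.75 s

Total surface area S = 176.8 + 127.6 + 127.6 + 11.1 + 20 = 463.1 m².
Σ(Sᵢαᵢ) = 176.8·0.04 + 127.6·0.04 + 127.6·0.76 + 11.1·0.05 + 20·0.04 = 110.507.
Mean coefficient ᾱ = A/S = 0.2386.
Eyring denominator: −S ln(1−ᾱ) = 126.239.
V = 11.1 × 11.5 × 4.6 = 587.19 m³.
RT60 = 0.161 × 587.19 / 126.239 = 0.75 s.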